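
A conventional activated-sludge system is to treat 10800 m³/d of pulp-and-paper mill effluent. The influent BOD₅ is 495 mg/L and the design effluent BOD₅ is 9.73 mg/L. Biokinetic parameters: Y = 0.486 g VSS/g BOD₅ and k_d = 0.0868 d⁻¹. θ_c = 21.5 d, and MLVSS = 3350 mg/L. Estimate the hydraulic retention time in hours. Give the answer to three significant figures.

τ ≈ 12.7 h

Steady-state biomass mass balance: V·X·(1 + k_d·θ_c) = Y·Q·(S₀ − S)·θ_c, so V = 0.486 × 10800 × (495 − 9.73) × 21.5 / [3350 × (1 + 0.0868 × 21.5)] = 5.48×10^7 / 9602 = 5703 m³.
Hydraulic retention time τ = V/Q = 5703 / 10800 = 0.5281 d = 12.67 h.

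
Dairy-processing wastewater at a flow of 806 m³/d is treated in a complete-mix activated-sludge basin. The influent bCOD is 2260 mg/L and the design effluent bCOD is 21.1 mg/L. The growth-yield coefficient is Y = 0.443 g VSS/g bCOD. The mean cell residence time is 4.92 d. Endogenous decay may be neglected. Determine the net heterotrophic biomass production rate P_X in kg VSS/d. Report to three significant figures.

P_X ≈ 799 kg VSS/d

No decay correction is needed, so Y_obs = Y = 0.443.
Mass of bCOD removed per day: Q(S₀ − S) = 806 × 2239 g/m³ = 1805 kg/d.
Biomass produced: P_X = Y_obs·Q·ΔS = 0.4430 × 1805 ≈ 799.4 kg VSS/d.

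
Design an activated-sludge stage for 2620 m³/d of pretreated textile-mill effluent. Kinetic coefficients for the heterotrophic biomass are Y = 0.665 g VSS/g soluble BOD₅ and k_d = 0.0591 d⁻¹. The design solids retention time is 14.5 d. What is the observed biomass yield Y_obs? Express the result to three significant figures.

The observed yield is Y_obs = Y/(1 + k_d·θ_c) = 0.665 / (1 + 0.0591 × 14.5) = 0.665 / 1.857 = 0.3581 g VSS per g soluble BOD₅ removed.

Y_obs ≈ 0.358 g VSS/g soluble BOD₅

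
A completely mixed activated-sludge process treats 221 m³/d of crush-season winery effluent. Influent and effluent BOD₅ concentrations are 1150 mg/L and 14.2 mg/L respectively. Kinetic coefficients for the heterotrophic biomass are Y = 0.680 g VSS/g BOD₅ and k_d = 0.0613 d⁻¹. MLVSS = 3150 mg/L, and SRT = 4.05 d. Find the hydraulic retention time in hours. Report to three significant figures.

From the SRT design equation V = Y Q (S₀−S) θ_c / [X (1 + k_d θ_c)] = 0.680 × 221 × (1150 − 14.2) × 4.05 / [3150 × (1 + 0.0613 × 4.05)] = 6.91×10^5 / 3932 = 175.8 m³.
HRT = V/Q = 175.8 m³ / 221 m³·d⁻¹ = 0.7955 d × 24 = 19.09 h.

τ ≈ 19.1 h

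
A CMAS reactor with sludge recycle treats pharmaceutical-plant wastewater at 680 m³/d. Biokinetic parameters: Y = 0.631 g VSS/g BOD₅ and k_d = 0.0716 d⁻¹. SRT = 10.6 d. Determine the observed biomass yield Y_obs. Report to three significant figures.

Y_obs ≈ 0.359 g VSS/g BOD₅

Observed yield with endogenous decay: Y_obs = Y / (1 + k_d·θ_c) = 0.631 / (1 + 0.0716 × 10.6) = 0.631 / 1.759 = 0.3587 g VSS/g BOD₅.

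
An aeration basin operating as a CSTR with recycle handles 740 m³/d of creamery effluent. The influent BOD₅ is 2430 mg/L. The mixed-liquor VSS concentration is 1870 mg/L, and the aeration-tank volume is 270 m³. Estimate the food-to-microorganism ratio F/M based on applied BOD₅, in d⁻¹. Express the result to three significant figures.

F/M ≈ 3.56 d⁻¹

F/M = Q·S₀ / (V·X) = 740 × 2430 / (270.0 × 1870) = 3.561 g BOD₅·(g VSS·d)⁻¹.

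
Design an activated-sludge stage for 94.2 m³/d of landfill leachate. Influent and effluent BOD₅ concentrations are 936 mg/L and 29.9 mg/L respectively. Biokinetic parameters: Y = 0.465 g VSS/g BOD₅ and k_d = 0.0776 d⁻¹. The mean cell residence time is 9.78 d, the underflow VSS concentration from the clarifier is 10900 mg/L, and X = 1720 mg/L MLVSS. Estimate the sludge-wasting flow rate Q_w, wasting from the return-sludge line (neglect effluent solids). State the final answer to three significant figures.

Q_w ≈ 2.07 m³/d

Rearranging the biomass balance for a CMAS with decay, V = Y·Q·ΔS·θ_c / [X·(1+k_d θ_c)] = 0.465 × 94.2 × (936 − 29.9) × 9.78 / [1720 × (1 + 0.0776 × 9.78)] = 3.88×10^5 / 3025 = 128.3 m³.
Wasting from the return line (neglecting effluent solids): Q_w = V·X / (θ_c·X_r) = 128.3 × 1720 / (9.78 × 10900) = 2.070 m³/d.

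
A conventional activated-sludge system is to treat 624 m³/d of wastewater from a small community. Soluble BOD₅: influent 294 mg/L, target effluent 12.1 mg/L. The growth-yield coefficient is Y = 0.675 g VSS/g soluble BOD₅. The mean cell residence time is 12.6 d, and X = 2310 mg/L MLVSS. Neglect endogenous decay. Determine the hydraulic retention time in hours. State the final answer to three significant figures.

Biomass mass balance (decay neglected): V·X = Y·Q·(S₀ − S)·θ_c, so V = 0.675 × 624 × (294 − 12.1) × 12.6 / 2310 = 647.7 m³.
Hydraulic retention time τ = V/Q = 647.7 / 624 = 1.038 d = 24.91 h.

τ ≈ 24.9 h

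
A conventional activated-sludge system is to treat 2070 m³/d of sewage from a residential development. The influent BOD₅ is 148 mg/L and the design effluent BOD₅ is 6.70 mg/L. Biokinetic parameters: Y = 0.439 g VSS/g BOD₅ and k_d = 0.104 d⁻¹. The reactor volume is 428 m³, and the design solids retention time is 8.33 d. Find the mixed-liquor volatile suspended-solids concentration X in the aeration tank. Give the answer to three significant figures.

X ≈ 1340 mg/L

Solving the biomass balance for X: X = Y Q (S₀−S) θ_c / [V (1+k_d θ_c)] = 0.439 × 2070 × (148 − 6.70) × 8.33 / [428 × (1 + 0.104 × 8.33)] = 1339 mg/L.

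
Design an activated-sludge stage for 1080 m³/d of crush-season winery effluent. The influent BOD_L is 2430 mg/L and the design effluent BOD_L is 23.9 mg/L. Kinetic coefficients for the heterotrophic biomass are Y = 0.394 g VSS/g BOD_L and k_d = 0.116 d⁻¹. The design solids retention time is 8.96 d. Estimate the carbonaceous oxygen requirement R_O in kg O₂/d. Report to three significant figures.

R_O ≈ 1890 kg O₂/d

Observed yield with endogenous decay: Y_obs = Y / (1 + k_d·θ_c) = 0.394 / (1 + 0.116 × 8.96) = 0.394 / 2.039 = 0.1932 g VSS/g BOD_L.
Q·(S₀ − S) = 1080 × (2430 − 23.9) × 10⁻³ = 2599 kg/d removed.
P_X = Y_obs·Q·(S₀ − S) = 0.1932 × 2599 = 502.0 kg VSS/d.
Carbonaceous O₂ demand = substrate oxidised − cell-mass equivalent = 2599 − 1.42 × 502.0 = 1886 kg O₂/d.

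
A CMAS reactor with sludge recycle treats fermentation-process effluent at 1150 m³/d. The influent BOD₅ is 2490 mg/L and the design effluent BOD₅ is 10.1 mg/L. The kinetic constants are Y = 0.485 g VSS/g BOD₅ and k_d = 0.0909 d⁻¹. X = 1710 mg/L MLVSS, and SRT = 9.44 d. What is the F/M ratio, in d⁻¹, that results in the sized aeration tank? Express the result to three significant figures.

F/M ≈ 0.407 d⁻¹

From the SRT design equation V = Y Q (S₀−S) θ_c / [X (1 + k_d θ_c)] = 0.485 × 1150 × (2490 − 10.1) × 9.44 / [1710 × (1 + 0.0909 × 9.44)] = 1.31×10^7 / 3177 = 4109 m³.
F/M = Q·S₀ / (V·X) = 1150 × 2490 / (4109 × 1710) = 0.4075 g BOD₅·(g VSS·d)⁻¹.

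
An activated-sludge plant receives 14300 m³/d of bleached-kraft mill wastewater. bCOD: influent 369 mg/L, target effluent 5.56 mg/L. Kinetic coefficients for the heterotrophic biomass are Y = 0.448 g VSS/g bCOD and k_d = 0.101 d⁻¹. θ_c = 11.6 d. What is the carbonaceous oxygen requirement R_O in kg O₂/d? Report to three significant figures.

R_O ≈ 3670 kg O₂/d

Correct the yield for decay: Y_obs = Y/(1 + k_d θ_c) = 0.448 / (1 + 0.101 × 11.6) = 0.448 / 2.172 = 0.2063.
Mass of bCOD removed per day: Q(S₀ − S) = 14300 × 363.4 g/m³ = 5197 kg/d.
Biomass synthesised: P_X = Y_obs × 5197 = 1072 kg VSS/d.
R_O = Q·ΔS − 1.42 P_X = 5197 − 1522 = 3675 kg O₂/d.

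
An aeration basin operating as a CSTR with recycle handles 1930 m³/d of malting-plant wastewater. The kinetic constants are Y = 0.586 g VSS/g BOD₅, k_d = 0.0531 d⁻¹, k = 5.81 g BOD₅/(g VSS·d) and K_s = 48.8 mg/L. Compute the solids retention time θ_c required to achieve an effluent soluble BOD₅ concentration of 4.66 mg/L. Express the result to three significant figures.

θ_c ≈ 4.10 d

From 1/θ_c = Y·k·S/(K_s + S) − k_d: Y·k·S/(K_s+S) = 0.586 × 5.81 × 4.66 / (48.8 + 4.66) = 0.2968 d⁻¹.
1/θ_c = 0.2968 − 0.0531 = 0.2437 d⁻¹, so θ_c = 4.104 d.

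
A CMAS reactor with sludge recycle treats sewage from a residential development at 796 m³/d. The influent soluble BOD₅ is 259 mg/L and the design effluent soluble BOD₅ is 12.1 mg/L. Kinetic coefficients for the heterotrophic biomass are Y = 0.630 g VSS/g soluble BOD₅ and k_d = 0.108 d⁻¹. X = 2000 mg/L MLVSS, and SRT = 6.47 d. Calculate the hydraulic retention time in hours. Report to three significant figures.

τ ≈ 7.11 h

Steady-state biomass mass balance: V·X·(1 + k_d·θ_c) = Y·Q·(S₀ − S)·θ_c, so V = 0.630 × 796 × (259 − 12.1) × 6.47 / [2000 × (1 + 0.108 × 6.47)] = 8.01×10^5 / 3398 = 235.8 m³.
Hydraulic retention time τ = V/Q = 235.8 / 796 = 0.2962 d = 7.109 h.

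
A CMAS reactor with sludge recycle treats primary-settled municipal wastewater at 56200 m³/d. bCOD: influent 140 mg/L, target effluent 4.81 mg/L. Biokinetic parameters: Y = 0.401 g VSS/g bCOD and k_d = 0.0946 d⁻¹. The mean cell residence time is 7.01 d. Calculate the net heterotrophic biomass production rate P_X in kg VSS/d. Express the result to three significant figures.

Observed yield with endogenous decay: Y_obs = Y / (1 + k_d·θ_c) = 0.401 / (1 + 0.0946 × 7.01) = 0.401 / 1.663 = 0.2411 g VSS/g bCOD.
ΔS = 140 − 4.81 = 135.2 mg/L, so the substrate removal rate is 56200 × 135.2/1000 = 7598 kg bCOD/d.
Biomass produced: P_X = Y_obs·Q·ΔS = 0.2411 × 7598 ≈ 1832 kg VSS/d.

P_X ≈ 1830 kg VSS/d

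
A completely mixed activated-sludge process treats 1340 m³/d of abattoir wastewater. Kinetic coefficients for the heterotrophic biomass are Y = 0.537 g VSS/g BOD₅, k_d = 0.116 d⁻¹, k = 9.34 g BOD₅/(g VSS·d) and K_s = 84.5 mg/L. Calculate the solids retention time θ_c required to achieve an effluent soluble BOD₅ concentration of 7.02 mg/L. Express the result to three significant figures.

At the target effluent, Y k S/(K_s+S) = 0.537×9.34×7.02/91.52 = 0.3847 d⁻¹.
1/θ_c = 0.3847 − 0.116 = 0.2687 d⁻¹, so θ_c = 3.721 d.

θ_c ≈ 3.72 d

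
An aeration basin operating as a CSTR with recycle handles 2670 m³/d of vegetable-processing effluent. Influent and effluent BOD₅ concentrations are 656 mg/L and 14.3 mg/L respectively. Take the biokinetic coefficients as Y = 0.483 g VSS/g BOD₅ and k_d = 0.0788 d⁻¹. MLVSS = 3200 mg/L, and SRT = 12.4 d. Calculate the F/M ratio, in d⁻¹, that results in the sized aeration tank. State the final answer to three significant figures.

Rearranging the biomass balance for a CMAS with decay, V = Y·Q·ΔS·θ_c / [X·(1+k_d θ_c)] = 0.483 × 2670 × (656 − 14.3) × 12.4 / [3200 × (1 + 0.0788 × 12.4)] = 1.03×10^7 / 6327 = 1622 m³.
F/M = applied load / biomass = Q·S₀/(V·X) = 2670 × 656 / (1622 × 3200) = 0.3375 d⁻¹.

F/M ≈ 0.337 d⁻¹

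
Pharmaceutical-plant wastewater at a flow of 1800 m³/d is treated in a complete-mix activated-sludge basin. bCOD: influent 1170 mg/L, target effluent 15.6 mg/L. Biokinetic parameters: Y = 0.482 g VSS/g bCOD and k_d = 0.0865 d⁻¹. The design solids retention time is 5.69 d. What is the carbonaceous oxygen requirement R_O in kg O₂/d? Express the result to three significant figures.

R_O ≈ 1120 kg O₂/d

The observed yield is Y_obs = Y/(1 + k_d·θ_c) = 0.482 / (1 + 0.0865 × 5.69) = 0.482 / 1.492 = 0.3230 g VSS per g bCOD removed.
Q·(S₀ − S) = 1800 × (1170 − 15.6) × 10⁻³ = 2078 kg/d removed.
P_X = Y_obs·Q·(S₀ − S) = 0.3230 × 2078 = 671.2 kg VSS/d.
Carbonaceous O₂ demand = substrate oxidised − cell-mass equivalent = 2078 − 1.42 × 671.2 = 1125 kg O₂/d.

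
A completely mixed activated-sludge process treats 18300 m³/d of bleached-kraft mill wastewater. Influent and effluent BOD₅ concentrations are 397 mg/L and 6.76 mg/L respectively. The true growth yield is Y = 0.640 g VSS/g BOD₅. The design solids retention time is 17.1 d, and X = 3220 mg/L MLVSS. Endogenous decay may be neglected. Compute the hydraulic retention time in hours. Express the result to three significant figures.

τ ≈ 31.8 h

With k_d = 0 the design equation reduces to V = Y Q (S₀−S) θ_c / X = 0.640 × 18300 × (397 − 6.76) × 17.1 / 3220 = 24272 m³.
HRT = V/Q = 24272 m³ / 18300 m³·d⁻¹ = 1.326 d × 24 = 31.83 h.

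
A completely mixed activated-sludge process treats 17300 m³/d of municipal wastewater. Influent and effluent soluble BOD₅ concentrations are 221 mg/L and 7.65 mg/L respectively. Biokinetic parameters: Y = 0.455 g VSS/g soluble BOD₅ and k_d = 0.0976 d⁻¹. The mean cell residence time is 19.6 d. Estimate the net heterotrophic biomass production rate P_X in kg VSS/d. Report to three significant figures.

Y_obs = Y / (1 + k_d θ_c) = 0.455 / (1 + 0.0976 × 19.6) = 0.455 / 2.913 = 0.1562.
Q·(S₀ − S) = 17300 × (221 − 7.65) × 10⁻³ = 3691 kg/d removed.
Biomass produced: P_X = Y_obs·Q·ΔS = 0.1562 × 3691 ≈ 576.5 kg VSS/d.

P_X ≈ 577 kg VSS/d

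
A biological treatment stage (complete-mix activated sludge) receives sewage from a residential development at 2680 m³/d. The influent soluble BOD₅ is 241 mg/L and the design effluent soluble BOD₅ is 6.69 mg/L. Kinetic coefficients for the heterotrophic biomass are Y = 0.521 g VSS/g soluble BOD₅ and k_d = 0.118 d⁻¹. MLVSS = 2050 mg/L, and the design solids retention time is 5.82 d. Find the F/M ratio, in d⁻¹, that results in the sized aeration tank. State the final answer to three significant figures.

F/M ≈ 0.572 d⁻¹

Rearranging the biomass balance for a CMAS with decay, V = Y·Q·ΔS·θ_c / [X·(1+k_d θ_c)] = 0.521 × 2680 × (241 − 6.69) × 5.82 / [2050 × (1 + 0.118 × 5.82)] = 1.9×10^6 / 3458 = 550.7 m³.
F/M = applied load / biomass = Q·S₀/(V·X) = 2680 × 241 / (550.7 × 2050) = 0.5722 d⁻¹.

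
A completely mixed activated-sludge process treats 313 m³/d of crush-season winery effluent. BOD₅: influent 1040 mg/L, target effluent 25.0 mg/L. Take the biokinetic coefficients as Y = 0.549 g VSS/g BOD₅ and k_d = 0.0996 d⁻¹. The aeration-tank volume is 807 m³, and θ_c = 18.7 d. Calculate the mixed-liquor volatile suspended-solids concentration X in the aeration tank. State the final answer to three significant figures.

X ≈ 1410 mg/L

X = Y·Q·ΔS·θ_c / [V·(1 + k_d θ_c)] = 0.549 × 313 × (1040 − 25.0) × 18.7 / [807 × (1 + 0.0996 × 18.7)] = 1412 mg/L.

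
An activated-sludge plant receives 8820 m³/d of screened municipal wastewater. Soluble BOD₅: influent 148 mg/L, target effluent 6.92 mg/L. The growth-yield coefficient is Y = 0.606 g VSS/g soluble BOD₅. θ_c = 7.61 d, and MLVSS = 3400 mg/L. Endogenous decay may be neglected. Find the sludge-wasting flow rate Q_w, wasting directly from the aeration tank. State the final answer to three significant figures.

V·X = Y·Q·ΔS·θ_c gives V = 0.606 × 8820 × (148 − 6.92) × 7.61 / 3400 = 1688 m³.
For wasting at MLVSS concentration, Q_w = V/θ_c = 1688/7.61 = 221.8 m³/d.

Q_w ≈ 222 m³/d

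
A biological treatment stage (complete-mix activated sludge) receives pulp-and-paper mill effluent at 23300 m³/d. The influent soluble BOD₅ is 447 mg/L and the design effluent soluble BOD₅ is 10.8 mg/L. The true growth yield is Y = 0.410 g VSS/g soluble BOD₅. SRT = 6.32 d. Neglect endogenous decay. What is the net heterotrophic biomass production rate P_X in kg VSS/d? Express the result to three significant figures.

With endogenous decay neglected, the observed yield equals the true yield: Y_obs = Y = 0.410 g VSS/g soluble BOD₅.
Substrate removed = Q·(S₀ − S) = 23300 m³/d × (447 − 10.8) g/m³ = 1.02×10^7 g/d = 10163 kg/d.
P_X = Y_obs · Q(S₀ − S) = 0.4100 × 10163 = 4167 kg VSS/d.

P_X ≈ 4170 kg VSS/d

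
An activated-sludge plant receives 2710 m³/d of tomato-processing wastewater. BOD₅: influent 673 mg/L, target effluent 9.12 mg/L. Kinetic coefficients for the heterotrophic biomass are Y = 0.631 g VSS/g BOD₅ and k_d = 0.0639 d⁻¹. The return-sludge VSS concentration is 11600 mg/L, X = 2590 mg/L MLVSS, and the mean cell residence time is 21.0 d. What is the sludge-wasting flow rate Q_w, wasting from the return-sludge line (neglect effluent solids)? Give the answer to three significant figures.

Rearranging the biomass balance for a CMAS with decay, V = Y·Q·ΔS·θ_c / [X·(1+k_d θ_c)] = 0.631 × 2710 × (673 − 9.12) × 21.0 / [2590 × (1 + 0.0639 × 21.0)] = 2.38×10^7 / 6066 = 3930 m³.
Wasting from the return line (neglecting effluent solids): Q_w = V·X / (θ_c·X_r) = 3930 × 2590 / (21.0 × 11600) = 41.79 m³/d.

Q_w ≈ 41.8 m³/d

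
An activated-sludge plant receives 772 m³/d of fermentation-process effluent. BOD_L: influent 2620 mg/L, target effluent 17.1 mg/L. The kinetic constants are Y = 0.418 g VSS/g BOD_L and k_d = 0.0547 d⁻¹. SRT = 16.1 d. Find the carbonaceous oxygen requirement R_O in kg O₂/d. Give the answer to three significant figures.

Y_obs = Y / (1 + k_d θ_c) = 0.418 / (1 + 0.0547 × 16.1) = 0.418 / 1.881 = 0.2223.
Mass of BOD_L removed per day: Q(S₀ − S) = 772 × 2603 g/m³ = 2009 kg/d.
P_X = Y_obs·Q·(S₀ − S) = 0.2223 × 2009 = 446.6 kg VSS/d.
R_O = Q·(S₀ − S) − 1.42·P_X = 2009 − 1.42 × 446.6 = 1375 kg O₂/d.

R_O ≈ 1380 kg O₂/d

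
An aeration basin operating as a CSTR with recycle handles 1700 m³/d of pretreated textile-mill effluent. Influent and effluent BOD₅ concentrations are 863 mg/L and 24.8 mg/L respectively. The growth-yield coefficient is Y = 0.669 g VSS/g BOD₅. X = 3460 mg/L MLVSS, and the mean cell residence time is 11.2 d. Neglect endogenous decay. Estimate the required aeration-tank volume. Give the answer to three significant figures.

Biomass mass balance (decay neglected): V·X = Y·Q·(S₀ − S)·θ_c, so V = 0.669 × 1700 × (863 − 24.8) × 11.2 / 3460 = 3086 m³.

V ≈ 3090 m³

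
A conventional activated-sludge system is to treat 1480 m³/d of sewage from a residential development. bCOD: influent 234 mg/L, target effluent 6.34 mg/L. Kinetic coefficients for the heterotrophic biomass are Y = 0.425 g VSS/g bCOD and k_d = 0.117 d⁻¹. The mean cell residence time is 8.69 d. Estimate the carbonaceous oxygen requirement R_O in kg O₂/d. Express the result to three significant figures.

Y_obs = Y / (1 + k_d θ_c) = 0.425 / (1 + 0.117 × 8.69) = 0.425 / 2.017 = 0.2107.
Q·(S₀ − S) = 1480 × (234 − 6.34) × 10⁻³ = 336.9 kg/d removed.
P_X = Y_obs·Q·(S₀ − S) = 0.2107 × 336.9 = 71.01 kg VSS/d.
Carbonaceous O₂ demand = substrate oxidised − cell-mass equivalent = 336.9 − 1.42 × 71.01 = 236.1 kg O₂/d.

R_O ≈ 236 kg O₂/d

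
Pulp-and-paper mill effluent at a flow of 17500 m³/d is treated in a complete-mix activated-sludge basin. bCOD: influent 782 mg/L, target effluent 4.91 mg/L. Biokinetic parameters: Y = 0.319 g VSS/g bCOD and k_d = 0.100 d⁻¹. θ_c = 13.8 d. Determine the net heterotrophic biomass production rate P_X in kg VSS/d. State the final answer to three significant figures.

P_X ≈ 1820 kg VSS/d

Correct the yield for decay: Y_obs = Y/(1 + k_d θ_c) = 0.319 / (1 + 0.100 × 13.8) = 0.319 / 2.380 = 0.1340.
Mass of bCOD removed per day: Q(S₀ − S) = 17500 × 777.1 g/m³ = 13599 kg/d.
Biomass produced: P_X = Y_obs·Q·ΔS = 0.1340 × 13599 ≈ 1823 kg VSS/d.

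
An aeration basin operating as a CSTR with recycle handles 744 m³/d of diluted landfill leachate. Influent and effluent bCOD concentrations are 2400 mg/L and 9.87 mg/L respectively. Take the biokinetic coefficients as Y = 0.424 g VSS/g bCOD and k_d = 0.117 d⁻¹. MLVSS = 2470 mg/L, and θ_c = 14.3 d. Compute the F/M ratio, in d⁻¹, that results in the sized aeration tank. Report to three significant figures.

Steady-state biomass mass balance: V·X·(1 + k_d·θ_c) = Y·Q·(S₀ − S)·θ_c, so V = 0.424 × 744 × (2400 − 9.87) × 14.3 / [2470 × (1 + 0.117 × 14.3)] = 1.08×10^7 / 6603 = 1633 m³.
Food-to-microorganism ratio F/M = Q S₀ / (V X) = 744 × 2400 / (1633 × 2470) = 0.4427 d⁻¹.

F/M ≈ 0.443 d⁻¹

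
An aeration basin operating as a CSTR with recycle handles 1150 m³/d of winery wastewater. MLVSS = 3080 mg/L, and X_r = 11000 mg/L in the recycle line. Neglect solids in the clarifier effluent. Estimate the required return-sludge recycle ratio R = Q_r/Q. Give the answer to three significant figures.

R ≈ 0.389

Mass balance around the secondary clarifier (neglecting effluent solids): R = X / (X_r − X) = 3080 / (11000 − 3080) = 0.3889.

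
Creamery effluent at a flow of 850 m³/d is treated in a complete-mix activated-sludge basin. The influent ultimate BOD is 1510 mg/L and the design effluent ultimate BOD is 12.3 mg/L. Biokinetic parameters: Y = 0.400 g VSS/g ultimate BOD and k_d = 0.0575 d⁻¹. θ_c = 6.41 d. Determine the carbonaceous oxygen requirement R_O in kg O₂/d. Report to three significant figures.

R_O ≈ 745 kg O₂/d

Correct the yield for decay: Y_obs = Y/(1 + k_d θ_c) = 0.400 / (1 + 0.0575 × 6.41) = 0.400 / 1.369 = 0.2923.
Substrate removed = Q·(S₀ − S) = 850 m³/d × (1510 − 12.3) g/m³ = 1.27×10^6 g/d = 1273 kg/d.
P_X = Y_obs·Q·(S₀ − S) = 0.2923 × 1273 = 372.1 kg VSS/d.
R_O = Q·ΔS − 1.42 P_X = 1273 − 528.4 = 744.7 kg O₂/d.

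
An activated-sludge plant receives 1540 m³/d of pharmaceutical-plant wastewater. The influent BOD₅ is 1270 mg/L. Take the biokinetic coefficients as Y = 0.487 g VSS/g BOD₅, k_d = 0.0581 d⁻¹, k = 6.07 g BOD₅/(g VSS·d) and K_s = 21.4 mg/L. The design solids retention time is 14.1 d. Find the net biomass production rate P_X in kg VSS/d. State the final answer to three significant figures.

From the Monod/SRT balance for a CMAS, S = K_s·(1+k_d θ_c)/[θ_c·(Y k − k_d) − 1] = 21.4 × (1 + 0.0581 × 14.1) / [14.1 × (0.487 × 6.07 − 0.0581) − 1] = 38.93 / 39.86 = 0.9767 mg/L.
Observed yield with endogenous decay: Y_obs = Y / (1 + k_d·θ_c) = 0.487 / (1 + 0.0581 × 14.1) = 0.487 / 1.819 = 0.2677 g VSS/g BOD₅.
Substrate removed = Q·(S₀ − S) = 1540 m³/d × (1270 − 0.977) g/m³ = 1.95×10^6 g/d = 1954 kg/d.
P_X = Y_obs · Q(S₀ − S) = 0.2677 × 1954 = 523.2 kg VSS/d.

P_X ≈ 523 kg VSS/d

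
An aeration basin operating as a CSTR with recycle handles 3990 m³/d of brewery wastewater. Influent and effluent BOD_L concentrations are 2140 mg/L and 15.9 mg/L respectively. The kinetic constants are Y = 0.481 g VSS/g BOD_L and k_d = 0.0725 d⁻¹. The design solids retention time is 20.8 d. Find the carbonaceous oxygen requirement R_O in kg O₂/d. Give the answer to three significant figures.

R_O ≈ 6170 kg O₂/d

Correct the yield for decay: Y_obs = Y/(1 + k_d θ_c) = 0.481 / (1 + 0.0725 × 20.8) = 0.481 / 2.508 = 0.1918.
Substrate removed = Q·(S₀ − S) = 3990 m³/d × (2140 − 15.9) g/m³ = 8.48×10^6 g/d = 8475 kg/d.
Biomass synthesised: P_X = Y_obs × 8475 = 1625 kg VSS/d.
Carbonaceous O₂ demand = substrate oxidised − cell-mass equivalent = 8475 − 1.42 × 1625 = 6167 kg O₂/d.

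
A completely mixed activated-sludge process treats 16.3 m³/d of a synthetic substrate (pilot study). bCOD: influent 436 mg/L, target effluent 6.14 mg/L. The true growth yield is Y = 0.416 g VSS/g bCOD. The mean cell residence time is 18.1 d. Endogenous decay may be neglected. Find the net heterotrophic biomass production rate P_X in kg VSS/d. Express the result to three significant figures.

P_X ≈ 2.91 kg VSS/d

No decay correction is needed, so Y_obs = Y = 0.416.
Mass of bCOD removed per day: Q(S₀ − S) = 16.3 × 429.9 g/m³ = 7.007 kg/d.
Net biomass production P_X = Y_obs × Q·(S₀ − S) = 0.4160 × 7.007 = 2.915 kg VSS/d.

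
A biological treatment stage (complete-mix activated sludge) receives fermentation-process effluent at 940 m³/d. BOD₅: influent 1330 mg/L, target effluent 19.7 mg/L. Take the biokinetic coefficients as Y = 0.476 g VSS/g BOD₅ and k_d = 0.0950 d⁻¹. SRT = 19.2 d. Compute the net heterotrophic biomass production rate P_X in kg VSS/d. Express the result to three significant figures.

Correct the yield for decay: Y_obs = Y/(1 + k_d θ_c) = 0.476 / (1 + 0.0950 × 19.2) = 0.476 / 2.824 = 0.1686.
ΔS = 1330 − 19.7 = 1310 mg/L, so the substrate removal rate is 940 × 1310/1000 = 1232 kg BOD₅/d.
Net biomass production P_X = Y_obs × Q·(S₀ − S) = 0.1686 × 1232 = 207.6 kg VSS/d.

P_X ≈ 208 kg VSS/d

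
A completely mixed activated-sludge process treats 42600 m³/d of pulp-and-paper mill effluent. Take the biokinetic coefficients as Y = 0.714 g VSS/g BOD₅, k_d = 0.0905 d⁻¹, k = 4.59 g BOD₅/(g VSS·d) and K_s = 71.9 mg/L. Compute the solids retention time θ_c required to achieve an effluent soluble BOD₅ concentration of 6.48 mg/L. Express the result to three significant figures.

θ_c ≈ 5.54 d

Specific growth rate at S = 6.48 mg/L: μ = YkS/(K_s+S) = 0.714·4.59·6.48/(71.9+6.48) = 0.2709 d⁻¹.
1/θ_c = 0.2709 − 0.0905 = 0.1804 d⁻¹, so θ_c = 5.542 d.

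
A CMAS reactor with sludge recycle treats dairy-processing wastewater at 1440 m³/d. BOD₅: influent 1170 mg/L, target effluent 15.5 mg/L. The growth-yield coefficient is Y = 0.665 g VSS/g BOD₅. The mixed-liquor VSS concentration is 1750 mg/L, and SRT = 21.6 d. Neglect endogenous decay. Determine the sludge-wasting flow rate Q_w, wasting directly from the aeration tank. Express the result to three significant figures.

Q_w ≈ 632 m³/d

V·X = Y·Q·ΔS·θ_c gives V = 0.665 × 1440 × (1170 − 15.5) × 21.6 / 1750 = 13646 m³.
With mixed-liquor wasting, θ_c = V/Q_w, so Q_w = V/θ_c = 13646/21.6 = 631.7 m³/d.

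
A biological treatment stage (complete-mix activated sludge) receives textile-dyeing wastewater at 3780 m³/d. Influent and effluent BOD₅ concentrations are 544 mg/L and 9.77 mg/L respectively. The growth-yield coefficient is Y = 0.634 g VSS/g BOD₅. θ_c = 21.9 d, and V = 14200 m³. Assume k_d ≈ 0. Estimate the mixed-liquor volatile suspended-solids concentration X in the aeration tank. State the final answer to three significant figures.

X ≈ 1970 mg/L

X = Y·Q·ΔS·θ_c / V = 0.634 × 3780 × (544 − 9.77) × 21.9 / 14200 = 1975 mg/L.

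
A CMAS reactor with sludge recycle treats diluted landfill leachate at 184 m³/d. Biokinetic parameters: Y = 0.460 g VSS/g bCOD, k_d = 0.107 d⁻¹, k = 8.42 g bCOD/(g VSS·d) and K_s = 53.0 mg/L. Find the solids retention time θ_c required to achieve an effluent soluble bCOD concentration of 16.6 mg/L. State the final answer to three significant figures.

Specific growth rate at S = 16.6 mg/L: μ = YkS/(K_s+S) = 0.460·8.42·16.6/(53.0+16.6) = 0.9238 d⁻¹.
Then 1/θ_c = μ − k_d = 0.9238 − 0.107 = 0.8168 d⁻¹, giving θ_c = 1.224 d.

θ_c ≈ 1.22 d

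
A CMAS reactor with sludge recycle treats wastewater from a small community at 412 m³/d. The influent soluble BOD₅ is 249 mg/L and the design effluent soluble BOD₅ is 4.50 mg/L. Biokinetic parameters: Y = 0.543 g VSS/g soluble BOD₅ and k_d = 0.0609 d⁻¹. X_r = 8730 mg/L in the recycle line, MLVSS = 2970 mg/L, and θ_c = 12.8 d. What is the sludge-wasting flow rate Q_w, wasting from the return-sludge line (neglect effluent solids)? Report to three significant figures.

Rearranging the biomass balance for a CMAS with decay, V = Y·Q·ΔS·θ_c / [X·(1+k_d θ_c)] = 0.543 × 412 × (249 − 4.50) × 12.8 / [2970 × (1 + 0.0609 × 12.8)] = 7×10^5 / 5285 = 132.5 m³.
θ_c = V·X/(Q_w·X_r) when wasting from the recycle, so Q_w = V·X/(θ_c·X_r) = 132.5 × 2970 / (12.8 × 8730) = 3.521 m³/d.

Q_w ≈ 3.52 m³/d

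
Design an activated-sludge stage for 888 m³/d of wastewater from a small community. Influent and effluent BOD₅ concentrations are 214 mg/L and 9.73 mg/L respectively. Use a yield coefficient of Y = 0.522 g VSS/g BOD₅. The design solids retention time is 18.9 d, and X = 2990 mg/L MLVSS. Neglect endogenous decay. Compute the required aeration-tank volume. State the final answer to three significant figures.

With k_d = 0 the design equation reduces to V = Y Q (S₀−S) θ_c / X = 0.522 × 888 × (214 − 9.73) × 18.9 / 2990 = 598.5 m³.

V ≈ 599 m³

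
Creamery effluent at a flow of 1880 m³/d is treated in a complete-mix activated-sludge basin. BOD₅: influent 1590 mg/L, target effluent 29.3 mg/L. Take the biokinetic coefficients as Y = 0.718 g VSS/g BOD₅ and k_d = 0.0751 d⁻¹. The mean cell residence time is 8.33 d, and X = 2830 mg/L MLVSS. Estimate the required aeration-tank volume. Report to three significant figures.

V ≈ 3810 m³

Rearranging the biomass balance for a CMAS with decay, V = Y·Q·ΔS·θ_c / [X·(1+k_d θ_c)] = 0.718 × 1880 × (1590 − 29.3) × 8.33 / [2830 × (1 + 0.0751 × 8.33)] = 1.75×10^7 / 4600 = 3815 m³.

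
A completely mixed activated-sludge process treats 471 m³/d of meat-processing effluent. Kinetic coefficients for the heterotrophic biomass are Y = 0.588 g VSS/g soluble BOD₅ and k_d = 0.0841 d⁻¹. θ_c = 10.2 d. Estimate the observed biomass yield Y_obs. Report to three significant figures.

The observed yield is Y_obs = Y/(1 + k_d·θ_c) = 0.588 / (1 + 0.0841 × 10.2) = 0.588 / 1.858 = 0.3165 g VSS per g soluble BOD₅ removed.

Y_obs ≈ 0.316 g VSS/g soluble BOD₅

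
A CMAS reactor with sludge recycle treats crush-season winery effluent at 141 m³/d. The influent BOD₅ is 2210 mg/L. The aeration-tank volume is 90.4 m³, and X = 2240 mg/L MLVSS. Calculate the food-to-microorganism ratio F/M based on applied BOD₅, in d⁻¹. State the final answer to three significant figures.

F/M = applied load / biomass = Q·S₀/(V·X) = 141 × 2210 / (90.40 × 2240) = 1.539 d⁻¹.

F/M ≈ 1.54 d⁻¹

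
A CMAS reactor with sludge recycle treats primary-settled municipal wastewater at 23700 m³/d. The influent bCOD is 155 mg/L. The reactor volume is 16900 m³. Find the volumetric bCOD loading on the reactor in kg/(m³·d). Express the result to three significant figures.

Applied bCOD load per unit volume = Q·S₀/V = (23700 × 155/1000)/16900 = 0.2174 kg bCOD·m⁻³·d⁻¹.

L_v ≈ 0.217 kg bCOD/(m³·d)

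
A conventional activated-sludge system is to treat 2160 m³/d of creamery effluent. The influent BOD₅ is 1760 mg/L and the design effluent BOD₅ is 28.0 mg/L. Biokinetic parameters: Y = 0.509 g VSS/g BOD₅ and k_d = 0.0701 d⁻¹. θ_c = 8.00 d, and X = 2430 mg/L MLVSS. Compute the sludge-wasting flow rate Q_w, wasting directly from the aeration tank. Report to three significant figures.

Q_w ≈ 502 m³/d

From the SRT design equation V = Y Q (S₀−S) θ_c / [X (1 + k_d θ_c)] = 0.509 × 2160 × (1760 − 28.0) × 8.00 / [2430 × (1 + 0.0701 × 8.00)] = 1.52×10^7 / 3793 = 4017 m³.
Wasting from the aeration tank: Q_w = V / θ_c = 4017 / 8.00 = 502.1 m³/d.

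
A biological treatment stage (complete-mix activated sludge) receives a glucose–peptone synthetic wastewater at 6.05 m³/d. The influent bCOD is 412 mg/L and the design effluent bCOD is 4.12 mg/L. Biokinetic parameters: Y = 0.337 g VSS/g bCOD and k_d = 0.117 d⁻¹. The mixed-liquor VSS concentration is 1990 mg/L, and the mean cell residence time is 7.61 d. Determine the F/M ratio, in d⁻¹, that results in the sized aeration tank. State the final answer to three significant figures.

Rearranging the biomass balance for a CMAS with decay, V = Y·Q·ΔS·θ_c / [X·(1+k_d θ_c)] = 0.337 × 6.05 × (412 − 4.12) × 7.61 / [1990 × (1 + 0.117 × 7.61)] = 6.33×10^3 / 3762 = 1.682 m³.
F/M = Q·S₀ / (V·X) = 6.05 × 412 / (1.682 × 1990) = 0.7446 g bCOD·(g VSS·d)⁻¹.

F/M ≈ 0.745 d⁻¹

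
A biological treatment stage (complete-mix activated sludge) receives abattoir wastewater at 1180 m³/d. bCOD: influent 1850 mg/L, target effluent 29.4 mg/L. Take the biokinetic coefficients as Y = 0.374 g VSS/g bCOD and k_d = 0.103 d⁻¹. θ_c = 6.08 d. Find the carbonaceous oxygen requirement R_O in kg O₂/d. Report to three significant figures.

Observed yield with endogenous decay: Y_obs = Y / (1 + k_d·θ_c) = 0.374 / (1 + 0.103 × 6.08) = 0.374 / 1.626 = 0.2300 g VSS/g bCOD.
Mass of bCOD removed per day: Q(S₀ − S) = 1180 × 1821 g/m³ = 2148 kg/d.
Net sludge production P_X = 0.2300 × 2148 = 494.1 kg VSS/d.
R_O = Q·(S₀ − S) − 1.42·P_X = 2148 − 1.42 × 494.1 = 1447 kg O₂/d.

R_O ≈ 1450 kg O₂/d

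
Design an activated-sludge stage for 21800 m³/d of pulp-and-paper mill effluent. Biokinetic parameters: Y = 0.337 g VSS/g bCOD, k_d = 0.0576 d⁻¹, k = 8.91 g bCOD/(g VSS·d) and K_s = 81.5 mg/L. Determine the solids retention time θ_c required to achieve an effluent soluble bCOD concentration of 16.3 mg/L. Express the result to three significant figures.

θ_c ≈ 2.26 d

At the target effluent, Y k S/(K_s+S) = 0.337×8.91×16.3/97.80 = 0.5004 d⁻¹.
Then 1/θ_c = μ − k_d = 0.5004 − 0.0576 = 0.4428 d⁻¹, giving θ_c = 2.258 d.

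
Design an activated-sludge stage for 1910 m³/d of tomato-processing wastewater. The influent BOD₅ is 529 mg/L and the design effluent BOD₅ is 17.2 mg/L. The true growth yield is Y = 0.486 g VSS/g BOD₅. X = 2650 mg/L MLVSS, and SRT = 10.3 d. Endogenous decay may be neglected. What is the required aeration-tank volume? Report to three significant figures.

V ≈ 1850 m³

V·X = Y·Q·ΔS·θ_c gives V = 0.486 × 1910 × (529 − 17.2) × 10.3 / 2650 = 1847 m³.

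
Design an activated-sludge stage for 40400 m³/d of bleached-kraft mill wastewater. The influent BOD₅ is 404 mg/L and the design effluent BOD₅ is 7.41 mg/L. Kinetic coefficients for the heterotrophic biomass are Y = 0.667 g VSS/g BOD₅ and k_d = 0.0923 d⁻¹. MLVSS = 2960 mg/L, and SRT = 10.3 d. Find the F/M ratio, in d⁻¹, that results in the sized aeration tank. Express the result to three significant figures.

From the SRT design equation V = Y Q (S₀−S) θ_c / [X (1 + k_d θ_c)] = 0.667 × 40400 × (404 − 7.41) × 10.3 / [2960 × (1 + 0.0923 × 10.3)] = 1.1×10^8 / 5774 = 19064 m³.
F/M = applied load / biomass = Q·S₀/(V·X) = 40400 × 404 / (19064 × 2960) = 0.2892 d⁻¹.

F/M ≈ 0.289 d⁻¹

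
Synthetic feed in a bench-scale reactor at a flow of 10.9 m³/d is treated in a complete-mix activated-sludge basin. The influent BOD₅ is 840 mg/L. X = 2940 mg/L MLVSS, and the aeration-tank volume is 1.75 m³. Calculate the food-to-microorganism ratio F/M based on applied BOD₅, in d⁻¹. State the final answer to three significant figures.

F/M ≈ 1.78 d⁻¹

F/M = Q·S₀ / (V·X) = 10.9 × 840 / (1.750 × 2940) = 1.780 g BOD₅·(g VSS·d)⁻¹.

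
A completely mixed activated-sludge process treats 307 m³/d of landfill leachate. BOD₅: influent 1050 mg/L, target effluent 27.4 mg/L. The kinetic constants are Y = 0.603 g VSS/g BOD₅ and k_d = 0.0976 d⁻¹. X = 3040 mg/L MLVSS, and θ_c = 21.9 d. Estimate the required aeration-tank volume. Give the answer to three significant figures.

From the SRT design equation V = Y Q (S₀−S) θ_c / [X (1 + k_d θ_c)] = 0.603 × 307 × (1050 − 27.4) × 21.9 / [3040 × (1 + 0.0976 × 21.9)] = 4.15×10^6 / 9538 = 434.7 m³.

V ≈ 435 m³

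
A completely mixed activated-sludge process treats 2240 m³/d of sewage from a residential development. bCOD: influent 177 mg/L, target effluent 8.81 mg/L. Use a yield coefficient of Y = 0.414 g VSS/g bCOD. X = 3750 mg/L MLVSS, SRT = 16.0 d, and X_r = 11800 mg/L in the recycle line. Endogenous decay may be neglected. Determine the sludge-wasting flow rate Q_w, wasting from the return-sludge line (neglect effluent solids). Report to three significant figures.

Q_w ≈ 13.2 m³/d

V·X = Y·Q·ΔS·θ_c gives V = 0.414 × 2240 × (177 − 8.81) × 16.0 / 3750 = 665.5 m³.
Wasting from the return line (neglecting effluent solids): Q_w = V·X / (θ_c·X_r) = 665.5 × 3750 / (16.0 × 11800) = 13.22 m³/d.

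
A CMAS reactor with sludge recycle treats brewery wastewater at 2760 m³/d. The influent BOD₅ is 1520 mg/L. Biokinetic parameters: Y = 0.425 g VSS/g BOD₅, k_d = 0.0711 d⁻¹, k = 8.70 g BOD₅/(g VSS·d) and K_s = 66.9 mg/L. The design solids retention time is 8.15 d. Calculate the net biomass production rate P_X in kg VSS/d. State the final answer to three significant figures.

For a completely mixed reactor with recycle the Lawrence–McCarty relation gives S = K_s·(1 + k_d·θ_c) / [θ_c·(Y·k − k_d) − 1] = 66.9 × (1 + 0.0711 × 8.15) / [8.15 × (0.425 × 8.70 − 0.0711) − 1] = 105.7 / 28.56 = 3.700 mg/L.
The observed yield is Y_obs = Y/(1 + k_d·θ_c) = 0.425 / (1 + 0.0711 × 8.15) = 0.425 / 1.579 = 0.2691 g VSS per g BOD₅ removed.
ΔS = 1520 − 3.70 = 1516 mg/L, so the substrate removal rate is 2760 × 1516/1000 = 4185 kg BOD₅/d.
Net biomass production P_X = Y_obs × Q·(S₀ − S) = 0.2691 × 4185 = 1126 kg VSS/d.

P_X ≈ 1130 kg VSS/d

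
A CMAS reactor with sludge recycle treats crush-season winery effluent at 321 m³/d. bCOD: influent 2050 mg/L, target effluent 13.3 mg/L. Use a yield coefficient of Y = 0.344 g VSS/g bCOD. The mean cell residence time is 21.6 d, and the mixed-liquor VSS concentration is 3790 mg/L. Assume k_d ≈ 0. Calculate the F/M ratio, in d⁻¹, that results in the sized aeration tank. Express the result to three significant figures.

With k_d = 0 the design equation reduces to V = Y Q (S₀−S) θ_c / X = 0.344 × 321 × (2050 − 13.3) × 21.6 / 3790 = 1282 m³.
F/M = applied load / biomass = Q·S₀/(V·X) = 321 × 2050 / (1282 × 3790) = 0.1355 d⁻¹.

F/M ≈ 0.135 d⁻¹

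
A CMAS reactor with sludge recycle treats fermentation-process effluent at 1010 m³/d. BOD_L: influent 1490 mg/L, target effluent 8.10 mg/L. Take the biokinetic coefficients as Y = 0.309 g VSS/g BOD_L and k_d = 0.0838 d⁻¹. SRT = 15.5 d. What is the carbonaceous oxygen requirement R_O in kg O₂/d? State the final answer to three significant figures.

R_O ≈ 1210 kg O₂/d

Observed yield with endogenous decay: Y_obs = Y / (1 + k_d·θ_c) = 0.309 / (1 + 0.0838 × 15.5) = 0.309 / 2.299 = 0.1344 g VSS/g BOD_L.
Mass of BOD_L removed per day: Q(S₀ − S) = 1010 × 1482 g/m³ = 1497 kg/d.
P_X = Y_obs·Q·(S₀ − S) = 0.1344 × 1497 = 201.2 kg VSS/d.
Carbonaceous O₂ demand = substrate oxidised − cell-mass equivalent = 1497 − 1.42 × 201.2 = 1211 kg O₂/d.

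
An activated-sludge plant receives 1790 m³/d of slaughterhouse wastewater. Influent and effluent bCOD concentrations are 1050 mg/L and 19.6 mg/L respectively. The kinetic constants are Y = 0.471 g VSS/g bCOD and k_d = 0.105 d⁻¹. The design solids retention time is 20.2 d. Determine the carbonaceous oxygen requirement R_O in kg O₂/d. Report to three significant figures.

Observed yield with endogenous decay: Y_obs = Y / (1 + k_d·θ_c) = 0.471 / (1 + 0.105 × 20.2) = 0.471 / 3.121 = 0.1509 g VSS/g bCOD.
Q·(S₀ − S) = 1790 × (1050 − 19.6) × 10⁻³ = 1844 kg/d removed.
Biomass synthesised: P_X = Y_obs × 1844 = 278.3 kg VSS/d.
R_O = Q·(S₀ − S) − 1.42·P_X = 1844 − 1.42 × 278.3 = 1449 kg O₂/d.

R_O ≈ 1450 kg O₂/d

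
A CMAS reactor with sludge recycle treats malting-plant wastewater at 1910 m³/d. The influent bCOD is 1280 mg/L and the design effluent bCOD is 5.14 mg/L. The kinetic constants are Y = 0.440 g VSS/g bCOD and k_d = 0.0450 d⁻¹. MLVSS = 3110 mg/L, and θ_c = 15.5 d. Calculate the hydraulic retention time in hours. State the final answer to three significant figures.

Rearranging the biomass balance for a CMAS with decay, V = Y·Q·ΔS·θ_c / [X·(1+k_d θ_c)] = 0.440 × 1910 × (1280 − 5.14) × 15.5 / [3110 × (1 + 0.0450 × 15.5)] = 1.66×10^7 / 5279 = 3146 m³.
τ = V/Q = 3146/1910 = 1.647 d, or 39.53 h.

τ ≈ 39.5 h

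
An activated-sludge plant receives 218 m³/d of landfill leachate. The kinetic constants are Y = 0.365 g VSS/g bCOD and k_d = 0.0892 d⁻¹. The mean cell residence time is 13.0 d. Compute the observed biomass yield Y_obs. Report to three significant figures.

Correct the yield for decay: Y_obs = Y/(1 + k_d θ_c) = 0.365 / (1 + 0.0892 × 13.0) = 0.365 / 2.160 = 0.1690.

Y_obs ≈ 0.169 g VSS/g bCOD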